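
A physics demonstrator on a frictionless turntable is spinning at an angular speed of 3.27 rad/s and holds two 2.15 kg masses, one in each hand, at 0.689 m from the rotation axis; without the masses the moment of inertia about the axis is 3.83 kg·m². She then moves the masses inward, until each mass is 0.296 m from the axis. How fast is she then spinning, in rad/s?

ω₂ ≈ 4.56 rad/s

Angular momentum about the spin axis is conserved since the torque about it is zero.
I₁ = 3.83 + 2(2.15)(0.689)² = 5.871 kg·m²; I₂ = 3.83 + 2(2.15)(0.296)² = 4.207 kg·m².
ω₂ = I₁ω₁ / I₂ = (5.871)(3.27 rad/s) / (4.207) = 4.564 rad/s.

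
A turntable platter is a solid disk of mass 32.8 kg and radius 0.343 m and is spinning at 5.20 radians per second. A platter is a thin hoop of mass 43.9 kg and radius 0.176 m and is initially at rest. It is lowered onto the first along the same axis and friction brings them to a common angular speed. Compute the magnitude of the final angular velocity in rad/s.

No external torque acts about the common axis, so total angular momentum is conserved.
Moments of inertia: I_A = ½(32.8)(0.343)² = 1.929 kg·m²; I_B = (43.9)(0.176)² = 1.360 kg·m².
Taking A's sense as positive: L = (1.929)(5.20) = 10.03 kg·m²·rad/s.
Combined I = 1.929 + 1.360 = 3.289 kg·m².
ω_f = L / I = 10.03 / 3.289 = 3.050 rad/s.

|ω_f| ≈ 3.05 rad/s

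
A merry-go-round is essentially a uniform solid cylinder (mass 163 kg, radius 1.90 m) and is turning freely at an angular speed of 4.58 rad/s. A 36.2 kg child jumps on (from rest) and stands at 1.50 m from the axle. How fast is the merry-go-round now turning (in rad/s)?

No external torque acts about the axle; L_before = L_after.
I_p = ½(163)(1.90)² = 294.2 kg·m².
Added inertia Σmr² = (36.2)(1.50)² = 81.45 kg·m²; I_f = 294.2 + 81.45 = 375.7 kg·m².
ω_f = I_p ω_i / I_f = (294.2)(4.58) / 375.7 = 3.587 rad/s.

ω_f ≈ 3.59 rad/s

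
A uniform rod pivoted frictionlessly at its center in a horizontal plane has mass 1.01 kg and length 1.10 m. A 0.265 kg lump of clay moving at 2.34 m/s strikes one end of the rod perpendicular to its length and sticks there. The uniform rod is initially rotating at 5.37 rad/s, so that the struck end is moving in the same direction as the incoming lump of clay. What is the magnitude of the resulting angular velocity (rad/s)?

|ω_f| ≈ 4.88 rad/s

About the pivot the impulsive forces during the collision are internal, so angular momentum about that axis is conserved.
I_p = (1/12)(1.01)(1.10)² = 0.1018 kg·m². Taking the sense of the lump of clay's angular momentum as positive, L_{lump} = m v R = (0.265)(2.34)(1.10/2) = 0.3411 kg·m²/s.
L_i = +I_p ω_p + m v R = +(0.1018)(5.37) + 0.3411 = 0.8879 kg·m²/s.
After sticking, I_f = I_p + m R² = 0.1018 + (0.265)(1.10/2)² = 0.1820 kg·m².
ω_f = L_i / I_f = 0.8879 / 0.1820 = 4.879 rad/s.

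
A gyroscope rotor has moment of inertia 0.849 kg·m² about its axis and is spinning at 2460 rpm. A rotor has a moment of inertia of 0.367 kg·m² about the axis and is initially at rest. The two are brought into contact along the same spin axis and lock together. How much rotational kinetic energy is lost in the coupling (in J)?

No external torque acts about the common axis, so total angular momentum is conserved.
Taking A's sense as positive: L = (0.8490)(2460) = 2089 kg·m²·rpm.
Combined I = 0.8490 + 0.3670 = 1.216 kg·m².
ω_f = L / I = 2089 / 1.216 = 1718 rpm.
KE_i = ½ΣIω² = 28170 J; KE_f = ½(1.216)(179.9)² = 19670 J.

ΔKE lost ≈ 8500 J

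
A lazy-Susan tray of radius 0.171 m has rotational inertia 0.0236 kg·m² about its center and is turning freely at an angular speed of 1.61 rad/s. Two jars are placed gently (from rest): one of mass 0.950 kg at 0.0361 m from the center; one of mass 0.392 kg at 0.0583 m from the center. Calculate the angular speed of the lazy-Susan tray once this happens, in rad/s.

The added mass arrives with no angular momentum about the center, and any external torque about the center is negligible, so the system's angular momentum is conserved.
Added inertia Σmr² = (0.950)(0.0361)² + (0.392)(0.0583)² = 0.002570 kg·m²; I_f = 0.02360 + 0.002570 = 0.02617 kg·m².
ω_f = I_p ω_i / I_f = (0.02360)(1.61) / 0.02617 = 1.452 rad/s.

ω_f ≈ 1.45 rad/s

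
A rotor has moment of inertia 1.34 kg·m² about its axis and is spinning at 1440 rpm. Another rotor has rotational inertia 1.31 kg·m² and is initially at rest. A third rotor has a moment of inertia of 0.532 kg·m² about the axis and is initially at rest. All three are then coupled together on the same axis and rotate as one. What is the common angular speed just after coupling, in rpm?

The coupling torques are internal; angular momentum about the shared axis is conserved.
Taking A's sense as positive: L = (1.340)(1440) = 1930 kg·m²·rpm.
Combined I = 1.340 + 1.310 + 0.5320 = 3.182 kg·m².
ω_f = L / I = 1930 / 3.182 = 606.4 rpm.

|ω_f| ≈ 606 rpm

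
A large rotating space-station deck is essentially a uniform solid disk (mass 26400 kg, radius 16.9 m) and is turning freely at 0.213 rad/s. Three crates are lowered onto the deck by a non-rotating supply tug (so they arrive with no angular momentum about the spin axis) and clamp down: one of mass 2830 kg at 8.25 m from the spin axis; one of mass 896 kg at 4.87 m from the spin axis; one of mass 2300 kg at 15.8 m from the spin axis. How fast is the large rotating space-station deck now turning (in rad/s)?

ω_f ≈ 0.176 rad/s

The added mass arrives with no angular momentum about the spin axis, and any external torque about the spin axis is negligible, so the system's angular momentum is conserved.
I_p = ½(26400)(16.9)² = 3.770e+06 kg·m².
Added inertia Σmr² = (2830)(8.25)² + (896)(4.87)² + (2300)(15.8)² = 7.880e+05 kg·m²; I_f = 3.770e+06 + 7.880e+05 = 4.558e+06 kg·m².
ω_f = I_p ω_i / I_f = (3.770e+06)(0.213) / 4.558e+06 = 0.1762 rad/s.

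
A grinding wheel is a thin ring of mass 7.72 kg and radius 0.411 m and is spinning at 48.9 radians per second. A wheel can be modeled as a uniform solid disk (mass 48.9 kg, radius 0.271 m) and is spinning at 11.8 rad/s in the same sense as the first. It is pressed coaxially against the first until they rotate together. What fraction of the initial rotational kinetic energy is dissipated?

fraction ≈ 0.309

The coupling torques are internal; angular momentum about the shared axis is conserved.
Moments of inertia: I_A = (7.72)(0.411)² = 1.304 kg·m²; I_B = ½(48.9)(0.271)² = 1.796 kg·m².
Taking A's sense as positive: L = (1.304)(48.9) + (1.796)(11.8) = 84.96 kg·m²·rad/s.
Combined I = 1.304 + 1.796 = 3.100 kg·m².
ω_f = L / I = 84.96 / 3.100 = 27.41 rad/s.
KE_i = ½ΣIω² = 1684 J; KE_f = ½(3.100)(27.41)² = 1164 J.
Fraction dissipated = (KE_i − KE_f)/KE_i = 0.3087.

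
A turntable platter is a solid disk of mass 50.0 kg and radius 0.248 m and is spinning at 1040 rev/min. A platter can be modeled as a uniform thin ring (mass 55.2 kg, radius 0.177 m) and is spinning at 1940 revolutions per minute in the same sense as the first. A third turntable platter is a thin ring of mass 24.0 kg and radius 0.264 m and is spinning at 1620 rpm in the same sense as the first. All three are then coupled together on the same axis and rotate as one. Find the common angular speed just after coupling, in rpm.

|ω_f| ≈ 1550 rpm

No external torque acts about the common axis, so total angular momentum is conserved.
Moments of inertia: I_A = ½(50.0)(0.248)² = 1.538 kg·m²; I_B = (55.2)(0.177)² = 1.729 kg·m²; I_C = (24.0)(0.264)² = 1.673 kg·m².
Taking A's sense as positive: L = (1.538)(1040) + (1.729)(1940) + (1.673)(1620) = 7664 kg·m²·rpm.
Combined I = 1.538 + 1.729 + 1.673 = 4.940 kg·m².
ω_f = L / I = 7664 / 4.940 = 1551 rpm.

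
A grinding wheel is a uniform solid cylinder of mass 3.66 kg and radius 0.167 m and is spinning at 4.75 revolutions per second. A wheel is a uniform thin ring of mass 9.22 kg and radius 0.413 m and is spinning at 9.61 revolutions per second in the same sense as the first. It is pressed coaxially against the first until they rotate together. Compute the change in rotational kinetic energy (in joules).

ΔKE ≈ -23.0 J

No external torque acts about the common axis, so total angular momentum is conserved.
Moments of inertia: I_A = ½(3.66)(0.167)² = 0.05104 kg·m²; I_B = (9.22)(0.413)² = 1.573 kg·m².
Taking A's sense as positive: L = (0.05104)(4.75) + (1.573)(9.61) = 15.36 kg·m²·rev/s.
Combined I = 0.05104 + 1.573 = 1.624 kg·m².
ω_f = L / I = 15.36 / 1.624 = 9.457 rev/s.
KE_i = ½ΣIω² = 2890 J; KE_f = ½(1.624)(59.42)² = 2867 J.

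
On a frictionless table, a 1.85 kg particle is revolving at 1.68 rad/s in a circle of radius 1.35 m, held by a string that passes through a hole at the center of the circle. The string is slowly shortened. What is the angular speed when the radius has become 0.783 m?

No torque about the axis ⇒ m r₁² ω₁ = m r₂² ω₂.
ω₂ = ω₁ (r₁/r₂)² = (1.68)(1.35/0.783)² = 4.994 rad/s.

ω₂ ≈ 4.99 rad/s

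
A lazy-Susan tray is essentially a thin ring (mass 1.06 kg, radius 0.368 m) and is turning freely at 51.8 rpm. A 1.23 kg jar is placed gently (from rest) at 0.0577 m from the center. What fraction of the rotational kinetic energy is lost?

fraction ≈ 0.0277

No external torque acts about the center; L_before = L_after.
I_p = (1.06)(0.368)² = 0.1435 kg·m².
Added inertia Σmr² = (1.23)(0.0577)² = 0.004095 kg·m²; I_f = 0.1435 + 0.004095 = 0.1476 kg·m².
ω_f = I_p ω_i / I_f = (0.1435)(51.8) / 0.1476 = 50.36 rpm.
KE_i = ½(0.1435)(5.424 rad/s)² = 2.112 J; KE_f = ½(0.1476)(5.274)² = 2.053 J.
Fraction lost = 0.02774.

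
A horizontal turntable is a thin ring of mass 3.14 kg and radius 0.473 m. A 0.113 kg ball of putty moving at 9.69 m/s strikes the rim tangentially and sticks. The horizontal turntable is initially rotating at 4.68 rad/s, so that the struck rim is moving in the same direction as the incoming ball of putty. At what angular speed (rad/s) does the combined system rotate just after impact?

About the axle the impulsive forces during the collision are internal, so angular momentum about that axis is conserved.
I_p = (3.14)(0.473)² = 0.7025 kg·m². Taking the sense of the ball of putty's angular momentum as positive, L_{ball} = m v R = (0.113)(9.69)(0.473) = 0.5179 kg·m²/s.
L_i = +I_p ω_p + m v R = +(0.7025)(4.68) + 0.5179 = 3.806 kg·m²/s.
After sticking, I_f = I_p + m R² = 0.7025 + (0.113)(0.473)² = 0.7278 kg·m².
ω_f = L_i / I_f = 3.806 / 0.7278 = 5.229 rad/s.

|ω_f| ≈ 5.23 rad/s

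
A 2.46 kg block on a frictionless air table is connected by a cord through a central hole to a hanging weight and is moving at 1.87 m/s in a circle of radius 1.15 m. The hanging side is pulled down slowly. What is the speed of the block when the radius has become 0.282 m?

v₂ ≈ 7.63 m/s

The only horizontal force on the mass is along the cord (radial), so it exerts no torque about the hole and angular momentum m v r is conserved.
v₂ = v₁ r₁ / r₂ = (1.87)(1.15) / (0.282) = 7.626 m/s.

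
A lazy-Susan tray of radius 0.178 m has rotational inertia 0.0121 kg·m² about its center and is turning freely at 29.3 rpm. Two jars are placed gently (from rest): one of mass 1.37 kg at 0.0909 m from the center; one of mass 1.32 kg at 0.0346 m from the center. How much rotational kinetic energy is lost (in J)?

No external torque acts about the center; L_before = L_after.
Added inertia Σmr² = (1.37)(0.0909)² + (1.32)(0.0346)² = 0.01290 kg·m²; I_f = 0.01210 + 0.01290 = 0.02500 kg·m².
ω_f = I_p ω_i / I_f = (0.01210)(29.3) / 0.02500 = 14.18 rpm.
KE_i = ½(0.01210)(3.068 rad/s)² = 0.05696 J; KE_f = ½(0.02500)(1.485)² = 0.02757 J.

energy lost ≈ 0.0294 J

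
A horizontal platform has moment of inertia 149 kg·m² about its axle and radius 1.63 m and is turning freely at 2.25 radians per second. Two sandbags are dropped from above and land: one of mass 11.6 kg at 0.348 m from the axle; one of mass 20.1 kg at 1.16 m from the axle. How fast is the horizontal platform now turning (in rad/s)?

The added mass arrives with no angular momentum about the axle, and any external torque about the axle is negligible, so the system's angular momentum is conserved.
Added inertia Σmr² = (11.6)(0.348)² + (20.1)(1.16)² = 28.45 kg·m²; I_f = 149.0 + 28.45 = 177.5 kg·m².
ω_f = I_p ω_i / I_f = (149.0)(2.25) / 177.5 = 1.889 rad/s.

ω_f ≈ 1.89 rad/s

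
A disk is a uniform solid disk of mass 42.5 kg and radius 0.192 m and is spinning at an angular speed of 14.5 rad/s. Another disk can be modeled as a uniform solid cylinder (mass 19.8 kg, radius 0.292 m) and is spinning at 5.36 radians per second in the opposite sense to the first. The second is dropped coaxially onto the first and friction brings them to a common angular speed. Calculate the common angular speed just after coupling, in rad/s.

|ω_f| ≈ 4.20 rad/s

No external torque acts about the common axis, so total angular momentum is conserved.
Moments of inertia: I_A = ½(42.5)(0.192)² = 0.7834 kg·m²; I_B = ½(19.8)(0.292)² = 0.8441 kg·m².
Taking A's sense as positive: L = (0.7834)(14.5) − (0.8441)(5.36) = 6.834 kg·m²·rad/s.
Combined I = 0.7834 + 0.8441 = 1.627 kg·m².
ω_f = L / I = 6.834 / 1.627 = 4.199 rad/s.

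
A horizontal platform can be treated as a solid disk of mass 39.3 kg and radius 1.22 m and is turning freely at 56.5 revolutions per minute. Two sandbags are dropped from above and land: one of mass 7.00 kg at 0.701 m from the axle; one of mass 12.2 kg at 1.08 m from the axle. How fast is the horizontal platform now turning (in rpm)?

ω_f ≈ 35.2 rpm

No external torque acts about the axle; L_before = L_after.
I_p = ½(39.3)(1.22)² = 29.25 kg·m².
Added inertia Σmr² = (7.00)(0.701)² + (12.2)(1.08)² = 17.67 kg·m²; I_f = 29.25 + 17.67 = 46.92 kg·m².
ω_f = I_p ω_i / I_f = (29.25)(56.5) / 46.92 = 35.22 rpm.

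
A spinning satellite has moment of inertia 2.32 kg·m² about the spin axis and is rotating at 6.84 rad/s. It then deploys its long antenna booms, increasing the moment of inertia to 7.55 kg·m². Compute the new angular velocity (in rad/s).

ω₂ ≈ 2.10 rad/s

Angular momentum about the spin axis is conserved since the torque about it is zero.
ω₂ = I₁ω₁ / I₂ = (2.320)(6.84 rad/s) / (7.550) = 2.102 rad/s.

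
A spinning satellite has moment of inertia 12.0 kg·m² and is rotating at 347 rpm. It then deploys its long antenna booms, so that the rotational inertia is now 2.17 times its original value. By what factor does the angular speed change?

Angular momentum about the spin axis is conserved since the torque about it is zero.
I₂ = 2.17 × 12.0 = 26.04 kg·m².
ω₂/ω₁ = I₁/I₂ = 12.00 / 26.04 = 0.4608.

ω₂/ω₁ ≈ 0.461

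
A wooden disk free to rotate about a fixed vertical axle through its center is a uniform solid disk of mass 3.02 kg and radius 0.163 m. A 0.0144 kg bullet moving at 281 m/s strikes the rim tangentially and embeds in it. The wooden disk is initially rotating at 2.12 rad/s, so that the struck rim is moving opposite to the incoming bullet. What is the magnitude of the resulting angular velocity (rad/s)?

|ω_f| ≈ 14.2 rad/s

About the axle the impulsive forces during the collision are internal, so angular momentum about that axis is conserved.
I_p = ½(3.02)(0.163)² = 0.04012 kg·m². Taking the sense of the bullet's angular momentum as positive, L_{bullet} = m v R = (0.0144)(281)(0.163) = 0.6596 kg·m²/s.
L_i = −I_p ω_p + m v R = −(0.04012)(2.12) + 0.6596 = 0.5745 kg·m²/s.
After sticking, I_f = I_p + m R² = 0.04012 + (0.0144)(0.163)² = 0.04050 kg·m².
ω_f = L_i / I_f = 0.5745 / 0.04050 = 14.18 rad/s.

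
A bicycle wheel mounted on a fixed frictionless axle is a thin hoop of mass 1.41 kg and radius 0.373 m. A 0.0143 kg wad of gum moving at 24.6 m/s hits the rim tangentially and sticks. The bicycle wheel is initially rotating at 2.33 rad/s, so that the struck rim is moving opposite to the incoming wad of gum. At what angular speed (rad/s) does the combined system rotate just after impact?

|ω_f| ≈ 1.64 rad/s

The axle reaction passes through the axle and exerts no torque about it; angular momentum about the axle is conserved through the impact.
I_p = (1.41)(0.373)² = 0.1962 kg·m². Taking the sense of the wad of gum's angular momentum as positive, L_{wad} = m v R = (0.0143)(24.6)(0.373) = 0.1312 kg·m²/s.
L_i = −I_p ω_p + m v R = −(0.1962)(2.33) + 0.1312 = -0.3259 kg·m²/s.
After sticking, I_f = I_p + m R² = 0.1962 + (0.0143)(0.373)² = 0.1982 kg·m².
ω_f = L_i / I_f = -0.3259 / 0.1982 = -1.644 rad/s.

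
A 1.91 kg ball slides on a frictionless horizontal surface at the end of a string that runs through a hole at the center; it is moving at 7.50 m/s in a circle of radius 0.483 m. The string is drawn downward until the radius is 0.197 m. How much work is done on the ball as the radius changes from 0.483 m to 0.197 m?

Central (radial) force ⇒ zero torque about the center ⇒ m v r is constant.
v₂ = v₁ r₁ / r₂ = (7.50)(0.483) / (0.197) = 18.39 m/s.
W = ΔKE = ½m(v₂² − v₁²) = 269.2 J.

W ≈ 269 J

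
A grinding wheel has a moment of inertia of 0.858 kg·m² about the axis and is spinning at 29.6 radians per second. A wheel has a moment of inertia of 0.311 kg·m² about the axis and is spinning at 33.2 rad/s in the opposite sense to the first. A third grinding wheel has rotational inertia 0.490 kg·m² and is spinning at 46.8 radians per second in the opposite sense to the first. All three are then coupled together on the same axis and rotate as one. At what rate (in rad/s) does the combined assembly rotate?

|ω_f| ≈ 4.74 rad/s

The coupling torques are internal; angular momentum about the shared axis is conserved.
Taking A's sense as positive: L = (0.8580)(29.6) − (0.3110)(33.2) − (0.4900)(46.8) = -7.860 kg·m²·rad/s.
Combined I = 0.8580 + 0.3110 + 0.4900 = 1.659 kg·m².
ω_f = L / I = -7.860 / 1.659 = -4.738 rad/s.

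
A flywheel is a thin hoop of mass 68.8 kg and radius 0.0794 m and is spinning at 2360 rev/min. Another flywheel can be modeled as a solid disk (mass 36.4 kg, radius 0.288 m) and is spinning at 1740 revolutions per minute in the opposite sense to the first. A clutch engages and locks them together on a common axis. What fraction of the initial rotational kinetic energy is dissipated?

fraction ≈ 0.811

No external torque acts about the common axis, so total angular momentum is conserved.
Moments of inertia: I_A = (68.8)(0.0794)² = 0.4337 kg·m²; I_B = ½(36.4)(0.288)² = 1.510 kg·m².
Taking A's sense as positive: L = (0.4337)(2360) − (1.510)(1740) = -1603 kg·m²·rpm.
Combined I = 0.4337 + 1.510 = 1.943 kg·m².
ω_f = L / I = -1603 / 1.943 = -824.9 rpm.
KE_i = ½ΣIω² = 38310 J; KE_f = ½(1.943)(86.38)² = 7251 J.
Fraction dissipated = (KE_i − KE_f)/KE_i = 0.8107.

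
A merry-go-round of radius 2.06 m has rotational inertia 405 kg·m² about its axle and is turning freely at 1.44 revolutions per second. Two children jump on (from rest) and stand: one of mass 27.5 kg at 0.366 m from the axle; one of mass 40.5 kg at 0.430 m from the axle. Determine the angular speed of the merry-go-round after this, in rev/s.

ω_f ≈ 1.40 rev/s

No external torque acts about the axle; L_before = L_after.
Added inertia Σmr² = (27.5)(0.366)² + (40.5)(0.430)² = 11.17 kg·m²; I_f = 405.0 + 11.17 = 416.2 kg·m².
ω_f = I_p ω_i / I_f = (405.0)(1.44) / 416.2 = 1.401 rev/s.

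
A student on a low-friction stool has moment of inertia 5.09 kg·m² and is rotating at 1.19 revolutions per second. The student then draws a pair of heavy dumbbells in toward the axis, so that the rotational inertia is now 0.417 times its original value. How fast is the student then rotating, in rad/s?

No external torque acts about the spin axis, so angular momentum is conserved.
I₂ = 0.417 × 5.09 = 2.123 kg·m².
ω₂ = I₁ω₁ / I₂ = (5.090)(1.19 rev/s) / (2.123) = 2.854 rev/s = 17.93 rad/s.

ω₂ ≈ 17.9 rad/s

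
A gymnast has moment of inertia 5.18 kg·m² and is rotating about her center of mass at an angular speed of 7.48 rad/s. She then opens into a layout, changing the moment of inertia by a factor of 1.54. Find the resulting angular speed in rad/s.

ω₂ ≈ 4.86 rad/s

Angular momentum about the spin axis is conserved since the torque about it is zero.
I₂ = 1.54 × 5.18 = 7.977 kg·m².
ω₂ = I₁ω₁ / I₂ = (5.180)(7.48 rad/s) / (7.977) = 4.857 rad/s.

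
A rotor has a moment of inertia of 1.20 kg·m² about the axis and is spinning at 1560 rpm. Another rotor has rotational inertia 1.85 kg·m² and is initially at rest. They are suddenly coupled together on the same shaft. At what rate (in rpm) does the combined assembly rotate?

No external torque acts about the common axis, so total angular momentum is conserved.
Taking A's sense as positive: L = (1.200)(1560) = 1872 kg·m²·rpm.
Combined I = 1.200 + 1.850 = 3.050 kg·m².
ω_f = L / I = 1872 / 3.050 = 613.8 rpm.

|ω_f| ≈ 614 rpm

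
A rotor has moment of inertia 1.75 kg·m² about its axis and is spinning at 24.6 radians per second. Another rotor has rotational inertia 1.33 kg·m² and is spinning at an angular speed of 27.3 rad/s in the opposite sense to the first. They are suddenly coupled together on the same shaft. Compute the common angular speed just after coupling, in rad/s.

The coupling torques are internal; angular momentum about the shared axis is conserved.
Taking A's sense as positive: L = (1.750)(24.6) − (1.330)(27.3) = 6.741 kg·m²·rad/s.
Combined I = 1.750 + 1.330 = 3.080 kg·m².
ω_f = L / I = 6.741 / 3.080 = 2.189 rad/s.

|ω_f| ≈ 2.19 rad/s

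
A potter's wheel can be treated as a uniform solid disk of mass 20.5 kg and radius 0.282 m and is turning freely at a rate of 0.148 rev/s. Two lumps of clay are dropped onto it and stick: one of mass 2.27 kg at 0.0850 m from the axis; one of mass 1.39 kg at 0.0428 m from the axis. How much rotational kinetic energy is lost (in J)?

energy lost ≈ 0.00801 J

No external torque acts about the axis; L_before = L_after.
I_p = ½(20.5)(0.282)² = 0.8151 kg·m².
Added inertia Σmr² = (2.27)(0.0850)² + (1.39)(0.0428)² = 0.01895 kg·m²; I_f = 0.8151 + 0.01895 = 0.8341 kg·m².
ω_f = I_p ω_i / I_f = (0.8151)(0.148) / 0.8341 = 0.1446 rev/s.
KE_i = ½(0.8151)(0.9299 rad/s)² = 0.3524 J; KE_f = ½(0.8341)(0.9088)² = 0.3444 J.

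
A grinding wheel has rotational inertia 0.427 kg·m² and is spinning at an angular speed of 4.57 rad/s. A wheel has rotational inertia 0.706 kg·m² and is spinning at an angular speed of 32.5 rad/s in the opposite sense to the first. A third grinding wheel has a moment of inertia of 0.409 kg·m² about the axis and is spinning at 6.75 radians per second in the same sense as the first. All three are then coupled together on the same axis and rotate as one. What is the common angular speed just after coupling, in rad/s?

|ω_f| ≈ 11.8 rad/s

The coupling torques are internal; angular momentum about the shared axis is conserved.
Taking A's sense as positive: L = (0.4270)(4.57) − (0.7060)(32.5) + (0.4090)(6.75) = -18.23 kg·m²·rad/s.
Combined I = 0.4270 + 0.7060 + 0.4090 = 1.542 kg·m².
ω_f = L / I = -18.23 / 1.542 = -11.82 rad/s.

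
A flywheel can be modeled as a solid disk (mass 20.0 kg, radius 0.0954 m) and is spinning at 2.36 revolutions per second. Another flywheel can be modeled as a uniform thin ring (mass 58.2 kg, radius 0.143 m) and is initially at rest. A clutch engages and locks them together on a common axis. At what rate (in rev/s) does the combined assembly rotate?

|ω_f| ≈ 0.168 rev/s

No external torque acts about the common axis, so total angular momentum is conserved.
Moments of inertia: I_A = ½(20.0)(0.0954)² = 0.09101 kg·m²; I_B = (58.2)(0.143)² = 1.190 kg·m².
Taking A's sense as positive: L = (0.09101)(2.36) = 0.2148 kg·m²·rev/s.
Combined I = 0.09101 + 1.190 = 1.281 kg·m².
ω_f = L / I = 0.2148 / 1.281 = 0.1677 rev/s.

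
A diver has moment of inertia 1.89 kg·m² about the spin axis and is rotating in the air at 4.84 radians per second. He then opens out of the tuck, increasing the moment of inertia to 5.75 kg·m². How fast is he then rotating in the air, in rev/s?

ω₂ ≈ 0.253 rev/s

No external torque acts about the spin axis, so angular momentum is conserved.
ω₂ = I₁ω₁ / I₂ = (1.890)(4.84 rad/s) / (5.750) = 1.591 rad/s = 0.2532 rev/s.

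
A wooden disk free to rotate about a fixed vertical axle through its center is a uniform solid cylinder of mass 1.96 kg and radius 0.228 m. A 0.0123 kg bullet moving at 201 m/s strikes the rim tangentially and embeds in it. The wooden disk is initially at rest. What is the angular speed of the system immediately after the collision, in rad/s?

|ω_f| ≈ 10.9 rad/s

About the axle the impulsive forces during the collision are internal, so angular momentum about that axis is conserved.
I_p = ½(1.96)(0.228)² = 0.05094 kg·m². Taking the sense of the bullet's angular momentum as positive, L_{bullet} = m v R = (0.0123)(201)(0.228) = 0.5637 kg·m²/s.
L_i = 0 + 0.5637 = 0.5637 kg·m²/s.
After sticking, I_f = I_p + m R² = 0.05094 + (0.0123)(0.228)² = 0.05158 kg·m².
ω_f = L_i / I_f = 0.5637 / 0.05158 = 10.93 rad/s.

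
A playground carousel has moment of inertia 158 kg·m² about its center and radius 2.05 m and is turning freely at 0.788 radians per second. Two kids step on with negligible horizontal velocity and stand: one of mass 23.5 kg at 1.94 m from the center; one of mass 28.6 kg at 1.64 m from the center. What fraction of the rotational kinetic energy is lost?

fraction ≈ 0.511

No external torque acts about the center; L_before = L_after.
Added inertia Σmr² = (23.5)(1.94)² + (28.6)(1.64)² = 165.4 kg·m²; I_f = 158.0 + 165.4 = 323.4 kg·m².
ω_f = I_p ω_i / I_f = (158.0)(0.788) / 323.4 = 0.3850 rad/s.
KE_i = ½(158.0)(0.7880 rad/s)² = 49.05 J; KE_f = ½(323.4)(0.3850)² = 23.97 J.
Fraction lost = 0.5114.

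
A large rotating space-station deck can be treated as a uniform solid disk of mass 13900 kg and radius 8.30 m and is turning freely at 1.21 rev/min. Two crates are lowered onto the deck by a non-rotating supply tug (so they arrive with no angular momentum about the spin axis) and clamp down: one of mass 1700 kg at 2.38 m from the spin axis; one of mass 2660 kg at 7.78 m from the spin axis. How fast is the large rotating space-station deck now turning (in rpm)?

ω_f ≈ 0.892 rpm

The added mass arrives with no angular momentum about the spin axis, and any external torque about the spin axis is negligible, so the system's angular momentum is conserved.
I_p = ½(13900)(8.30)² = 4.788e+05 kg·m².
Added inertia Σmr² = (1700)(2.38)² + (2660)(7.78)² = 1.706e+05 kg·m²; I_f = 4.788e+05 + 1.706e+05 = 6.494e+05 kg·m².
ω_f = I_p ω_i / I_f = (4.788e+05)(1.21) / 6.494e+05 = 0.8921 rpm.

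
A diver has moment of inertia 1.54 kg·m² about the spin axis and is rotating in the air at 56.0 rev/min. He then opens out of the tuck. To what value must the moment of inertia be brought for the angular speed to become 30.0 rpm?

No external torque acts about the spin axis, so angular momentum is conserved.
I₂ = I₁ω₁ / ω₂ = (1.54)(56.0) / (30.0) = 2.875 kg·m².

I₂ ≈ 2.87 kg·m²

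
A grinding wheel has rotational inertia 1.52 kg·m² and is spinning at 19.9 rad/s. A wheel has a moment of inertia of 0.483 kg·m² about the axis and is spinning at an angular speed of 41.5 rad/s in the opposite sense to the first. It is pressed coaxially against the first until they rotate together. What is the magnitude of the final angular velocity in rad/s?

The coupling torques are internal; angular momentum about the shared axis is conserved.
Taking A's sense as positive: L = (1.520)(19.9) − (0.4830)(41.5) = 10.20 kg·m²·rad/s.
Combined I = 1.520 + 0.4830 = 2.003 kg·m².
ω_f = L / I = 10.20 / 2.003 = 5.094 rad/s.

|ω_f| ≈ 5.09 rad/s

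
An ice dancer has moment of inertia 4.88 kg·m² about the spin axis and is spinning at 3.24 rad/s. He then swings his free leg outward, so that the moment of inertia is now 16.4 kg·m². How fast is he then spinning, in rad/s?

No external torque acts about the spin axis, so angular momentum is conserved.
ω₂ = I₁ω₁ / I₂ = (4.880)(3.24 rad/s) / (16.40) = 0.9641 rad/s.

ω₂ ≈ 0.964 rad/s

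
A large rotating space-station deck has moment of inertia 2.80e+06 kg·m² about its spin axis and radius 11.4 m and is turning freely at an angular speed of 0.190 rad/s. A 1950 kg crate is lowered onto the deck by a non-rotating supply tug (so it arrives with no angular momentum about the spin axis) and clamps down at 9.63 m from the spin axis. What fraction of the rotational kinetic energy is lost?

fraction ≈ 0.0607

No external torque acts about the spin axis; L_before = L_after.
Added inertia Σmr² = (1950)(9.63)² = 1.808e+05 kg·m²; I_f = 2.800e+06 + 1.808e+05 = 2.981e+06 kg·m².
ω_f = I_p ω_i / I_f = (2.800e+06)(0.190) / 2.981e+06 = 0.1785 rad/s.
KE_i = ½(2.800e+06)(0.1900 rad/s)² = 50540 J; KE_f = ½(2.981e+06)(0.1785)² = 47470 J.
Fraction lost = 0.06067.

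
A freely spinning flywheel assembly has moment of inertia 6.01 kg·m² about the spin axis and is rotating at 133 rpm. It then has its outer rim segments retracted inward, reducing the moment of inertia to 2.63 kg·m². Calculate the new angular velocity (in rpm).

ω₂ ≈ 304 rpm

Angular momentum about the spin axis is conserved since the torque about it is zero.
ω₂ = I₁ω₁ / I₂ = (6.010)(133 rpm) / (2.630) = 303.9 rpm.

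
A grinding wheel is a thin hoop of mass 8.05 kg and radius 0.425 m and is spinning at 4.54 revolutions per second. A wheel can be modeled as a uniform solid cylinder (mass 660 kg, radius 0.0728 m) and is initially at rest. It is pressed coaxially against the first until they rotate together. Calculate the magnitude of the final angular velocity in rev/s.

The coupling torques are internal; angular momentum about the shared axis is conserved.
Moments of inertia: I_A = (8.05)(0.425)² = 1.454 kg·m²; I_B = ½(660)(0.0728)² = 1.749 kg·m².
Taking A's sense as positive: L = (1.454)(4.54) = 6.601 kg·m²·rev/s.
Combined I = 1.454 + 1.749 = 3.203 kg·m².
ω_f = L / I = 6.601 / 3.203 = 2.061 rev/s.

|ω_f| ≈ 2.06 rev/s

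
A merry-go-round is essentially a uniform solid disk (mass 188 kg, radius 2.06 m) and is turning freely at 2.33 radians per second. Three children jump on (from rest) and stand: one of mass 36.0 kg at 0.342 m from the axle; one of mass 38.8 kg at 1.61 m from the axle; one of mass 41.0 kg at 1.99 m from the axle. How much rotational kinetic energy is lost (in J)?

No external torque acts about the axle; L_before = L_after.
I_p = ½(188)(2.06)² = 398.9 kg·m².
Added inertia Σmr² = (36.0)(0.342)² + (38.8)(1.61)² + (41.0)(1.99)² = 267.1 kg·m²; I_f = 398.9 + 267.1 = 666.0 kg·m².
ω_f = I_p ω_i / I_f = (398.9)(2.33) / 666.0 = 1.395 rad/s.
KE_i = ½(398.9)(2.330 rad/s)² = 1083 J; KE_f = ½(666.0)(1.395)² = 648.5 J.

energy lost ≈ 434 J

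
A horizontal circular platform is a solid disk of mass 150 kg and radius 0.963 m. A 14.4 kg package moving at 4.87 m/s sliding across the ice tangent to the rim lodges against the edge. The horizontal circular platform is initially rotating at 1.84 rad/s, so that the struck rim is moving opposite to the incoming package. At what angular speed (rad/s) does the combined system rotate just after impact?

The axle reaction passes through the central axle and exerts no torque about it; angular momentum about the central axle is conserved through the impact.
I_p = ½(150)(0.963)² = 69.55 kg·m². Taking the sense of the package's angular momentum as positive, L_{package} = m v R = (14.4)(4.87)(0.963) = 67.53 kg·m²/s.
L_i = −I_p ω_p + m v R = −(69.55)(1.84) + 67.53 = -60.44 kg·m²/s.
After sticking, I_f = I_p + m R² = 69.55 + (14.4)(0.963)² = 82.91 kg·m².
ω_f = L_i / I_f = -60.44 / 82.91 = -0.7291 rad/s.

|ω_f| ≈ 0.729 rad/s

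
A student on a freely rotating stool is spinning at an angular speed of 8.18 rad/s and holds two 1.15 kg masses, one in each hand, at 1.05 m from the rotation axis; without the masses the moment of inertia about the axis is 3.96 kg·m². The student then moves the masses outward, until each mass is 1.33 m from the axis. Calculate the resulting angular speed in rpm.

Angular momentum about the spin axis is conserved since the torque about it is zero.
I₁ = 3.96 + 2(1.15)(1.05)² = 6.496 kg·m²; I₂ = 3.96 + 2(1.15)(1.33)² = 8.028 kg·m².
ω₂ = I₁ω₁ / I₂ = (6.496)(8.18 rad/s) / (8.028) = 6.618 rad/s = 63.20 rpm.

ω₂ ≈ 63.2 rpm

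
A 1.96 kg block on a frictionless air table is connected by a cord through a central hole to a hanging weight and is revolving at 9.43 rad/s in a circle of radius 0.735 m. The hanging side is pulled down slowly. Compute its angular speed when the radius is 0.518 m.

The constraining force is radial, so m r² ω about the center is conserved.
ω₂ = ω₁ (r₁/r₂)² = (9.43)(0.735/0.518)² = 18.99 rad/s.

ω₂ ≈ 19.0 rad/s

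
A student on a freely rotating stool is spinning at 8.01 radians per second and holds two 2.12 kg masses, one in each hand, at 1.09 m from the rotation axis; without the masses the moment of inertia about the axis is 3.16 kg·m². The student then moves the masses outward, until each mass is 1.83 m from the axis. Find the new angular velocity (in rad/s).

ω₂ ≈ 3.78 rad/s

Angular momentum about the spin axis is conserved since the torque about it is zero.
I₁ = 3.16 + 2(2.12)(1.09)² = 8.198 kg·m²; I₂ = 3.16 + 2(2.12)(1.83)² = 17.36 kg·m².
ω₂ = I₁ω₁ / I₂ = (8.198)(8.01 rad/s) / (17.36) = 3.783 rad/s.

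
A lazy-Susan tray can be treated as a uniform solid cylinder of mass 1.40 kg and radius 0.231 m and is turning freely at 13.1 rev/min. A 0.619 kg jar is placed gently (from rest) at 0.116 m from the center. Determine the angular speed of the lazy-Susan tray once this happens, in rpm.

The added mass arrives with no angular momentum about the center, and any external torque about the center is negligible, so the system's angular momentum is conserved.
I_p = ½(1.40)(0.231)² = 0.03735 kg·m².
Added inertia Σmr² = (0.619)(0.116)² = 0.008329 kg·m²; I_f = 0.03735 + 0.008329 = 0.04568 kg·m².
ω_f = I_p ω_i / I_f = (0.03735)(13.1) / 0.04568 = 10.71 rpm.

ω_f ≈ 10.7 rpm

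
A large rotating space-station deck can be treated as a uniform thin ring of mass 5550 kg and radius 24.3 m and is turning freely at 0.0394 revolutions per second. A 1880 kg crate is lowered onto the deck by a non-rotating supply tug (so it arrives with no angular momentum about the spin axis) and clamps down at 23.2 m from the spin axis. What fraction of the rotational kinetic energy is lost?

No external torque acts about the spin axis; L_before = L_after.
I_p = (5550)(24.3)² = 3.277e+06 kg·m².
Added inertia Σmr² = (1880)(23.2)² = 1.012e+06 kg·m²; I_f = 3.277e+06 + 1.012e+06 = 4.289e+06 kg·m².
ω_f = I_p ω_i / I_f = (3.277e+06)(0.0394) / 4.289e+06 = 0.03010 rev/s.
KE_i = ½(3.277e+06)(0.2476 rad/s)² = 1.004e+05 J; KE_f = ½(4.289e+06)(0.1892)² = 76730 J.
Fraction lost = 0.2359.

fraction ≈ 0.236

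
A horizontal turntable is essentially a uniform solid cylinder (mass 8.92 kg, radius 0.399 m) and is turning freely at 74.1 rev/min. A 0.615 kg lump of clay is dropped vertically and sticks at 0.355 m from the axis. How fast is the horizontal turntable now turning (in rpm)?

ω_f ≈ 66.8 rpm

No external torque acts about the axis; L_before = L_after.
I_p = ½(8.92)(0.399)² = 0.7100 kg·m².
Added inertia Σmr² = (0.615)(0.355)² = 0.07751 kg·m²; I_f = 0.7100 + 0.07751 = 0.7875 kg·m².
ω_f = I_p ω_i / I_f = (0.7100)(74.1) / 0.7875 = 66.81 rpm.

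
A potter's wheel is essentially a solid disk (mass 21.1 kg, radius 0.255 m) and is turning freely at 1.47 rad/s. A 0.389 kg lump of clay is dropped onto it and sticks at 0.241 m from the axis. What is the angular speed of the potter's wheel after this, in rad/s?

ω_f ≈ 1.42 rad/s

No external torque acts about the axis; L_before = L_after.
I_p = ½(21.1)(0.255)² = 0.6860 kg·m².
Added inertia Σmr² = (0.389)(0.241)² = 0.02259 kg·m²; I_f = 0.6860 + 0.02259 = 0.7086 kg·m².
ω_f = I_p ω_i / I_f = (0.6860)(1.47) / 0.7086 = 1.423 rad/s.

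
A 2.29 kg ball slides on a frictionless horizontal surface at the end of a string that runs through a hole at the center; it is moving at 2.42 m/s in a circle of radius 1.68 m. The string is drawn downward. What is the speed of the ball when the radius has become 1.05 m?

The only horizontal force on the mass is along the cord (radial), so it exerts no torque about the hole and angular momentum m v r is conserved.
v₂ = v₁ r₁ / r₂ = (2.42)(1.68) / (1.05) = 3.872 m/s.

v₂ ≈ 3.87 m/s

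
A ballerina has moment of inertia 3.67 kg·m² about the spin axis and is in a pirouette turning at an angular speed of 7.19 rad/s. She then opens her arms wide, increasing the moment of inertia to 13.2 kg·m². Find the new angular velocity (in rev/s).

With no external torque about the axis, L is conserved: I₁ω₁ = I₂ω₂.
ω₂ = I₁ω₁ / I₂ = (3.670)(7.19 rad/s) / (13.20) = 1.999 rad/s = 0.3182 rev/s.

ω₂ ≈ 0.318 rev/s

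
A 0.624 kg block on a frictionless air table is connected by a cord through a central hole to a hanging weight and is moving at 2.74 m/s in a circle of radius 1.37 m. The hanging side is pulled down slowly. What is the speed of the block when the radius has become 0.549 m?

Central (radial) force ⇒ zero torque about the center ⇒ m v r is constant.
v₂ = v₁ r₁ / r₂ = (2.74)(1.37) / (0.549) = 6.838 m/s.

v₂ ≈ 6.84 m/s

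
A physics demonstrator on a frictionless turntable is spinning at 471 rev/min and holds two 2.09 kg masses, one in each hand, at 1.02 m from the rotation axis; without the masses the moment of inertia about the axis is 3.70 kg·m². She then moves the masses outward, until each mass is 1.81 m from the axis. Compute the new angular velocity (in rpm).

With no external torque about the axis, L is conserved: I₁ω₁ = I₂ω₂.
I₁ = 3.70 + 2(2.09)(1.02)² = 8.049 kg·m²; I₂ = 3.70 + 2(2.09)(1.81)² = 17.39 kg·m².
ω₂ = I₁ω₁ / I₂ = (8.049)(471 rpm) / (17.39) = 217.9 rpm.

ω₂ ≈ 218 rpm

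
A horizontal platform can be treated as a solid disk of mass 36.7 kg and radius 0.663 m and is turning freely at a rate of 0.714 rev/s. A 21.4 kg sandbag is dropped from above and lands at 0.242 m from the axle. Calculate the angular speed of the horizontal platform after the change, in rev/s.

No external torque acts about the axle; L_before = L_after.
I_p = ½(36.7)(0.663)² = 8.066 kg·m².
Added inertia Σmr² = (21.4)(0.242)² = 1.253 kg·m²; I_f = 8.066 + 1.253 = 9.319 kg·m².
ω_f = I_p ω_i / I_f = (8.066)(0.714) / 9.319 = 0.6180 rev/s.

ω_f ≈ 0.618 rev/s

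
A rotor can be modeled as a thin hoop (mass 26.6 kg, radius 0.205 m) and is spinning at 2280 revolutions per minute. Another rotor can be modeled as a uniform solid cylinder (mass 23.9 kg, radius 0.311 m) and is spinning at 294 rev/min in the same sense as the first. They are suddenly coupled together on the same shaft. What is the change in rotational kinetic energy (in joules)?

No external torque acts about the common axis, so total angular momentum is conserved.
Moments of inertia: I_A = (26.6)(0.205)² = 1.118 kg·m²; I_B = ½(23.9)(0.311)² = 1.156 kg·m².
Taking A's sense as positive: L = (1.118)(2280) + (1.156)(294) = 2889 kg·m²·rpm.
Combined I = 1.118 + 1.156 = 2.274 kg·m².
ω_f = L / I = 2889 / 2.274 = 1270 rpm.
KE_i = ½ΣIω² = 32410 J; KE_f = ½(2.274)(133.0)² = 20120 J.

ΔKE ≈ -12300 J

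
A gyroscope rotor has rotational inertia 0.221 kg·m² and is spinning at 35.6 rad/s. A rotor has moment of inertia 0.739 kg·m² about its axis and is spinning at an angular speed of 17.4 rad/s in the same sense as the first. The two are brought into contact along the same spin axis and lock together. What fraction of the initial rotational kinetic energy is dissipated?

The coupling torques are internal; angular momentum about the shared axis is conserved.
Taking A's sense as positive: L = (0.2210)(35.6) + (0.7390)(17.4) = 20.73 kg·m²·rad/s.
Combined I = 0.2210 + 0.7390 = 0.9600 kg·m².
ω_f = L / I = 20.73 / 0.9600 = 21.59 rad/s.
KE_i = ½ΣIω² = 251.9 J; KE_f = ½(0.9600)(21.59)² = 223.7 J.
Fraction dissipated = (KE_i − KE_f)/KE_i = 0.1118.

fraction ≈ 0.112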